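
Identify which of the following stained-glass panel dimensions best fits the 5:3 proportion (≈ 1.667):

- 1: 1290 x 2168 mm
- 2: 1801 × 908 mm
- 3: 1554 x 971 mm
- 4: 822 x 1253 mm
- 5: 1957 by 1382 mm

Ratios (long/short): 1 ≈ 1.681; 2 ≈ 1.983; 3 ≈ 1.600; 4 ≈ 1.524; 5 ≈ 1.416.
5:3 ≈ 1.667; option 1 is nearest (Δ 0.014).

1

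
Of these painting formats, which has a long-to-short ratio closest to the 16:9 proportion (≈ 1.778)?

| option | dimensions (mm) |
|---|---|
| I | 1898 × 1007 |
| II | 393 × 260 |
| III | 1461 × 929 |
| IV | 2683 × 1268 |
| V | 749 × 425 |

V

Target 16:9 ≈ 1.778.
I: 1.885 (Δ0.107)  II: 1.512 (Δ0.266)  III: 1.573 (Δ0.205)  IV: 2.116 (Δ0.338)  V: 1.762 (Δ0.016)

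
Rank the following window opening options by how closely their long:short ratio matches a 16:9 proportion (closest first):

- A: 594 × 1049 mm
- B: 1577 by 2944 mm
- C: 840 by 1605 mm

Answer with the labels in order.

A: 1049/594 ≈ 1.766 → |1.766 − 1.778| = 0.012
B: 2944/1577 ≈ 1.867 → |1.867 − 1.778| = 0.089
C: 1605/840 ≈ 1.911 → |1.911 − 1.778| = 0.133

A, B, C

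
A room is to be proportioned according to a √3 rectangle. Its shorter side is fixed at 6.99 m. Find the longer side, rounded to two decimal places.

root-3 ≈ 1.73205.
Longer side = 6.99 × 1.73205 ≈ 12.1070 → 12.11 m.

12.11 m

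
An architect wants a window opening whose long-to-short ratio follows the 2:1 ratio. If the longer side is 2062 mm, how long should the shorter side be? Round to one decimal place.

1031.0 mm

2:1 = 2.00000.
Shorter side = 2062 ÷ 2.00000 ≈ 1031.000 → 1031.0 mm.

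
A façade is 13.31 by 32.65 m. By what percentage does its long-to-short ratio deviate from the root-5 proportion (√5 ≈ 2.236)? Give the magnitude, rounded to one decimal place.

9.7%

Ratio = 32.65 / 13.31 ≈ 2.4530.
Ideal root-5 ≈ 2.2361. |2.4530 − 2.2361| / 2.2361 ≈ 9.70% → 9.7%.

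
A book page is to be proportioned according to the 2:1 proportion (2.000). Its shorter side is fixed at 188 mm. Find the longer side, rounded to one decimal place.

376.0 mm

2:1 = 2.00000.
Longer side = 188 × 2.00000 ≈ 376.000 → 376.0 mm.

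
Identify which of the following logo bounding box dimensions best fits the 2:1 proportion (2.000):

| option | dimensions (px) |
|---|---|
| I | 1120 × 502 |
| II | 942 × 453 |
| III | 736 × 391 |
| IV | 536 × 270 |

IV

Target 2:1 ≈ 2.000.
I: 2.231 (Δ0.231)  II: 2.079 (Δ0.079)  III: 1.882 (Δ0.118)  IV: 1.985 (Δ0.015)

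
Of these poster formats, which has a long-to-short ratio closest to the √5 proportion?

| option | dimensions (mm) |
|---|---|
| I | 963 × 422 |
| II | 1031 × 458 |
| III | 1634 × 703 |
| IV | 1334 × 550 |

II

Ratios (long/short): I ≈ 2.282; II ≈ 2.251; III ≈ 2.324; IV ≈ 2.425.
root-5 ≈ 2.236; option II is nearest (Δ 0.015).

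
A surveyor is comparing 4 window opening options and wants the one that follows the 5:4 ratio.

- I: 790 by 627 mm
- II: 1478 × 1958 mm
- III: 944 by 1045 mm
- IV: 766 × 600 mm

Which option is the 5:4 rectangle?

Ratios (long/short): I ≈ 1.260; II ≈ 1.325; III ≈ 1.107; IV ≈ 1.277.
5:4 ≈ 1.250; option I is nearest (Δ 0.010).

I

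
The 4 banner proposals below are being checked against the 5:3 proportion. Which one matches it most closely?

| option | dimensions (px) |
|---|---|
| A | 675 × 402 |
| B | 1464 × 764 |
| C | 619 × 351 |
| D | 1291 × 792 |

A

Target 5:3 ≈ 1.667.
A: 1.679 (Δ0.012)  B: 1.916 (Δ0.249)  C: 1.764 (Δ0.097)  D: 1.630 (Δ0.037)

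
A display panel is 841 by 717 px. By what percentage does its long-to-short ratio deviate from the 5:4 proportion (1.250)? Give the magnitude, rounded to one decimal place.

6.2%

Ratio = 841 / 717 ≈ 1.1729.
Ideal 5:4 = 1.2500. |1.1729 − 1.2500| / 1.2500 ≈ 6.17% → 6.2%.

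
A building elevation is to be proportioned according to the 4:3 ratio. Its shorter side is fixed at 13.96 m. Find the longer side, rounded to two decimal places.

18.61 m

4:3 ≈ 1.33333.
Longer side = 13.96 × 1.33333 ≈ 18.6133 → 18.61 m.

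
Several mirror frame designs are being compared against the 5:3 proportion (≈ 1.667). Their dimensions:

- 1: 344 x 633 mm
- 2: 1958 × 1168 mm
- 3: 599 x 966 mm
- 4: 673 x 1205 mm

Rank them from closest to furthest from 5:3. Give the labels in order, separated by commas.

Ratios: 1 = 633 / 344 ≈ 1.840; 2 = 1958 / 1168 ≈ 1.676; 3 = 966 / 599 ≈ 1.613; 4 = 1205 / 673 ≈ 1.790.
|Δ from 1.667|: 1 0.173; 2 0.009; 3 0.054; 4 0.123.

2, 3, 4, 1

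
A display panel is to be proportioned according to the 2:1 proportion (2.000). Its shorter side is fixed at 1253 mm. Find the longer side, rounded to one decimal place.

2:1 = 2.00000.
Longer side = 1253 × 2.00000 ≈ 2506.000 → 2506.0 mm.

2506.0 mm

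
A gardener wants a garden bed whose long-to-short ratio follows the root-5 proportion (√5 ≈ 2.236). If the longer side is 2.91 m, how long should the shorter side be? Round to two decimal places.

1.30 m

root-5 ≈ 2.23607.
Shorter side = 2.91 ÷ 2.23607 ≈ 1.3014 → 1.30 m.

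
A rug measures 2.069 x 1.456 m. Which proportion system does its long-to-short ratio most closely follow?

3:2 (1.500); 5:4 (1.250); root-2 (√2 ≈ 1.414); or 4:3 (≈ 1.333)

root-2

Ratio = 2.069 / 1.456 ≈ 1.421.
Distances: 3:2 1.500 (Δ 0.079); 5:4 1.250 (Δ 0.171); root-2 1.414 (Δ 0.007); 4:3 1.333 (Δ 0.088).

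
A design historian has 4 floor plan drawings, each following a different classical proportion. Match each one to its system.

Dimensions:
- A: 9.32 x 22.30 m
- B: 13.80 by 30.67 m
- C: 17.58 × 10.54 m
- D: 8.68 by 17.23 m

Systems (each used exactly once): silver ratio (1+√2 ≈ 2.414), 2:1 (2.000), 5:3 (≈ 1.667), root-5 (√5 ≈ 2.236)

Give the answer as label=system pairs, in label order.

A = 22.30/9.32 ≈ 2.393 → silver ratio (2.414)
B = 30.67/13.80 ≈ 2.222 → root-5 (2.236)
C = 17.58/10.54 ≈ 1.668 → 5:3 (1.667)
D = 17.23/8.68 ≈ 1.985 → 2:1 (2.000)

A=silver ratio, B=root-5, C=5:3, D=2:1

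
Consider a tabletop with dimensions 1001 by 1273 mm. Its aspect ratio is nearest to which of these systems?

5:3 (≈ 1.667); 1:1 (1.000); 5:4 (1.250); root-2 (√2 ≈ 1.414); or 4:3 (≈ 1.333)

1273/1001 ≈ 1.272. Nearest candidates are 5:4 (1.250, off by 0.022) and 4:3 (1.333, off by 0.061).

5:4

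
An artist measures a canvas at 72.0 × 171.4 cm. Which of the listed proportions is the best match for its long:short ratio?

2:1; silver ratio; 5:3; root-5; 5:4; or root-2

silver ratio

171.4/72.0 ≈ 2.381. Nearest candidates are silver ratio (2.414, off by 0.033) and root-5 (2.236, off by 0.145).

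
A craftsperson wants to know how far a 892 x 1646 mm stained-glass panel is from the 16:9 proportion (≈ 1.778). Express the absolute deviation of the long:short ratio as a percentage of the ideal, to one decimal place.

3.8%

Ratio = 1646 / 892 ≈ 1.8453.
Ideal 16:9 ≈ 1.7778. |1.8453 − 1.7778| / 1.7778 ≈ 3.80% → 3.8%.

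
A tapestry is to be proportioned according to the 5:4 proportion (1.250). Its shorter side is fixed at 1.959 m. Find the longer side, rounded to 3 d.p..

2.449 m

5:4 = 1.25000.
Longer side = 1.959 × 1.25000 ≈ 2.44875 → 2.449 m.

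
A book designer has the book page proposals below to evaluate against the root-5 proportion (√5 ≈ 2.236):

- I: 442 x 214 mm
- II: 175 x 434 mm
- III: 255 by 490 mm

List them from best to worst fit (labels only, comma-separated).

Ratios: I = 442 / 214 ≈ 2.065; II = 434 / 175 ≈ 2.480; III = 490 / 255 ≈ 1.922.
|Δ from 2.236|: I 0.171; II 0.244; III 0.314.

I, II, III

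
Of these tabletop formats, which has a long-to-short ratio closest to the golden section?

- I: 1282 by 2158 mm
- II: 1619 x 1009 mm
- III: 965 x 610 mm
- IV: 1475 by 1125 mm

II

Target golden ratio ≈ 1.618.
I: 1.683 (Δ0.065)  II: 1.605 (Δ0.013)  III: 1.582 (Δ0.036)  IV: 1.311 (Δ0.307)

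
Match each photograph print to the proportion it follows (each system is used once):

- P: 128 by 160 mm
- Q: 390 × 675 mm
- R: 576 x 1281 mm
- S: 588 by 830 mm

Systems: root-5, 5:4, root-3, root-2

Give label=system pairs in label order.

P=5:4, Q=root-3, R=root-5, S=root-2

P = 160/128 ≈ 1.250 → 5:4 (1.250)
Q = 675/390 ≈ 1.731 → root-3 (1.732)
R = 1281/576 ≈ 2.224 → root-5 (2.236)
S = 830/588 ≈ 1.412 → root-2 (1.414)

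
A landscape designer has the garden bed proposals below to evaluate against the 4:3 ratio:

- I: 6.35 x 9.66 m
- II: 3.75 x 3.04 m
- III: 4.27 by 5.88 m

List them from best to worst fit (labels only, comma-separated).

III, II, I

I: 9.66/6.35 ≈ 1.521 → |1.521 − 1.333| = 0.188
II: 3.75/3.04 ≈ 1.234 → |1.234 − 1.333| = 0.099
III: 5.88/4.27 ≈ 1.377 → |1.377 − 1.333| = 0.044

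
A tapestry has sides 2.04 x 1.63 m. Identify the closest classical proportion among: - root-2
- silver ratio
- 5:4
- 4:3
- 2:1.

2.04/1.63 ≈ 1.252. Nearest candidates are 5:4 (1.250, off by 0.002) and 4:3 (1.333, off by 0.081).

5:4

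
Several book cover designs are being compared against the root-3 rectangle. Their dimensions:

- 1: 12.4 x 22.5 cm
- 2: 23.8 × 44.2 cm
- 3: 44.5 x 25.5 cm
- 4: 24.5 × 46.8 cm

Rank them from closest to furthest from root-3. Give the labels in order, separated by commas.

1: 22.5/12.4 ≈ 1.815 → |1.815 − 1.732| = 0.083
2: 44.2/23.8 ≈ 1.857 → |1.857 − 1.732| = 0.125
3: 44.5/25.5 ≈ 1.745 → |1.745 − 1.732| = 0.013
4: 46.8/24.5 ≈ 1.910 → |1.910 − 1.732| = 0.178

3, 1, 2, 4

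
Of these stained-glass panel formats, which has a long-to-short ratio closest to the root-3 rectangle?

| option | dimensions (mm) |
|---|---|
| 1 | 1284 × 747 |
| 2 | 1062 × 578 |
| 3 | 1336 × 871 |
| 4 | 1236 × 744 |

1

Target root-3 ≈ 1.732.
1: 1.719 (Δ0.013)  2: 1.837 (Δ0.105)  3: 1.534 (Δ0.198)  4: 1.661 (Δ0.071)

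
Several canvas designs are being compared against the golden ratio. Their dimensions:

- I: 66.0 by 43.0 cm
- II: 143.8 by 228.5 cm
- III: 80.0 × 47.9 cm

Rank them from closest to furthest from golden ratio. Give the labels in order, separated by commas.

Ratios: I = 66.0 / 43.0 ≈ 1.535; II = 228.5 / 143.8 ≈ 1.589; III = 80.0 / 47.9 ≈ 1.670.
|Δ from 1.618|: I 0.083; II 0.029; III 0.052.

II, III, I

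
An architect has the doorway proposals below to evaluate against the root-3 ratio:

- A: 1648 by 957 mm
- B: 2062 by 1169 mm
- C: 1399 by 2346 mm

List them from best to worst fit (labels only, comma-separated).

Ratios: A = 1648 / 957 ≈ 1.722; B = 2062 / 1169 ≈ 1.764; C = 2346 / 1399 ≈ 1.677.
|Δ from 1.732|: A 0.010; B 0.032; C 0.055.

A, B, C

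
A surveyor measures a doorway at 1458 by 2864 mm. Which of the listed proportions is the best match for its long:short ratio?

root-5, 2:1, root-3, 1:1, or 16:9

2:1

2864/1458 ≈ 1.964. Nearest candidates are 2:1 (2.000, off by 0.036) and 16:9 (1.778, off by 0.186).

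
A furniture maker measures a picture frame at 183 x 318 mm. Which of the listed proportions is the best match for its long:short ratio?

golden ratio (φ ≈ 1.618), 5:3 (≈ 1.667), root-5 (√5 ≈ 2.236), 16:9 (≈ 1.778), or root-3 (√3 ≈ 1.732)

Ratio = 318 / 183 ≈ 1.738.
Distances: golden ratio 1.618 (Δ 0.120); 5:3 1.667 (Δ 0.071); root-5 2.236 (Δ 0.498); 16:9 1.778 (Δ 0.040); root-3 1.732 (Δ 0.006).

root-3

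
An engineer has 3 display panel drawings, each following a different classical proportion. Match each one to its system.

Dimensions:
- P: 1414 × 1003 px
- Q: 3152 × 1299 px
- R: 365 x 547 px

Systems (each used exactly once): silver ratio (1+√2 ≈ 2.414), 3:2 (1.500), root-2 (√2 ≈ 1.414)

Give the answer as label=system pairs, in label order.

P=root-2, Q=silver ratio, R=3:2

P = 1414/1003 ≈ 1.410 → root-2 (1.414)
Q = 3152/1299 ≈ 2.426 → silver ratio (2.414)
R = 547/365 ≈ 1.499 → 3:2 (1.500)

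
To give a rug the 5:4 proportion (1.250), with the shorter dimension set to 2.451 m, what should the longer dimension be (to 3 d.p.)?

5:4 = 1.25000.
Longer side = 2.451 × 1.25000 ≈ 3.06375 → 3.064 m.

3.064 m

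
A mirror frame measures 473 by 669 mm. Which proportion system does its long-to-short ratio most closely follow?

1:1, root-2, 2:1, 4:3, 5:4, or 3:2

669/473 ≈ 1.414. Nearest candidates are root-2 (1.414, off by 0.000) and 4:3 (1.333, off by 0.081).

root-2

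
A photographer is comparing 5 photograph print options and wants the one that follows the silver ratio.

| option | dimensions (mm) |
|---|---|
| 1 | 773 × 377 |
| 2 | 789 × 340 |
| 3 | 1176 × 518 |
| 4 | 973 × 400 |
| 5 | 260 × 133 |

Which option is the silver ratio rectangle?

4

Target silver ratio ≈ 2.414.
1: 2.050 (Δ0.364)  2: 2.321 (Δ0.093)  3: 2.270 (Δ0.144)  4: 2.433 (Δ0.019)  5: 1.955 (Δ0.459)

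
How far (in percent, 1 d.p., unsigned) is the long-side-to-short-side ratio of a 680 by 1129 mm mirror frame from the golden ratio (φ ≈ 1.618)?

Ratio = 1129 / 680 ≈ 1.6603.
Ideal golden ratio ≈ 1.6180. |1.6603 − 1.6180| / 1.6180 ≈ 2.61% → 2.6%.

2.6%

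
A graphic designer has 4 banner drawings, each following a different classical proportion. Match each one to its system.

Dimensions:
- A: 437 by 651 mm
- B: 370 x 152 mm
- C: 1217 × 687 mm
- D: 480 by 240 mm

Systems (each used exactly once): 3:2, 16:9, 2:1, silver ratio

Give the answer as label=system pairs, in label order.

A=3:2, B=silver ratio, C=16:9, D=2:1

Ratios: A ≈ 1.490; B ≈ 2.434; C ≈ 1.771; D ≈ 2.000.
Targets: 3:2 ≈ 1.500; 16:9 ≈ 1.778; 2:1 ≈ 2.000; silver ratio ≈ 2.414.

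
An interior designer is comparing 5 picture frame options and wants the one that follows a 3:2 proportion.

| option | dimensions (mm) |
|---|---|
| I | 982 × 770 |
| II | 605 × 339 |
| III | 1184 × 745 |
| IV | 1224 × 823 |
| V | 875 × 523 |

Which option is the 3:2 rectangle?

IV

Ratios (long/short): I ≈ 1.275; II ≈ 1.785; III ≈ 1.589; IV ≈ 1.487; V ≈ 1.673.
3:2 ≈ 1.500; option IV is nearest (Δ 0.013).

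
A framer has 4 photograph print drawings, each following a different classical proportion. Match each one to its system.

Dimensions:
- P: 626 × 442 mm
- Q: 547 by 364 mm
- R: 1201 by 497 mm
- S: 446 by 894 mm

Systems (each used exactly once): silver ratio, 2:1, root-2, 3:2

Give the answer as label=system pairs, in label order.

P=root-2, Q=3:2, R=silver ratio, S=2:1

Ratios: P ≈ 1.416; Q ≈ 1.503; R ≈ 2.416; S ≈ 2.004.
Targets: silver ratio ≈ 2.414; 2:1 ≈ 2.000; root-2 ≈ 1.414; 3:2 ≈ 1.500.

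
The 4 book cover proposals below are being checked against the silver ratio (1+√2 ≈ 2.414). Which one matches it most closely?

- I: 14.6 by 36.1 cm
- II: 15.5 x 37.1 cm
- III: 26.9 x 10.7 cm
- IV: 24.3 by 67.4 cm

II

Target silver ratio ≈ 2.414.
I: 2.473 (Δ0.059)  II: 2.394 (Δ0.020)  III: 2.514 (Δ0.100)  IV: 2.774 (Δ0.360)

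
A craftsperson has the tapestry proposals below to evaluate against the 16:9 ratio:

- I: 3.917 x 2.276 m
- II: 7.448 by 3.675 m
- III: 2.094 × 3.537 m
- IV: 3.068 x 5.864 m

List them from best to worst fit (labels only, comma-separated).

I, III, IV, II

Ratios: I = 3.917 / 2.276 ≈ 1.721; II = 7.448 / 3.675 ≈ 2.027; III = 3.537 / 2.094 ≈ 1.689; IV = 5.864 / 3.068 ≈ 1.911.
|Δ from 1.778|: I 0.057; II 0.249; III 0.089; IV 0.133.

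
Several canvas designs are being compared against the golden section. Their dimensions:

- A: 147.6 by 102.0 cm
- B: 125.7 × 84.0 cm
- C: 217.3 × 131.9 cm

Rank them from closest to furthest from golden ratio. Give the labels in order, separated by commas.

C, B, A

Ratios: A = 147.6 / 102.0 ≈ 1.447; B = 125.7 / 84.0 ≈ 1.496; C = 217.3 / 131.9 ≈ 1.647.
|Δ from 1.618|: A 0.171; B 0.122; C 0.029.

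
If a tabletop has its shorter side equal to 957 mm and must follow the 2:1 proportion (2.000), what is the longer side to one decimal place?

2:1 = 2.00000.
Longer side = 957 × 2.00000 ≈ 1914.000 → 1914.0 mm.

1914.0 mm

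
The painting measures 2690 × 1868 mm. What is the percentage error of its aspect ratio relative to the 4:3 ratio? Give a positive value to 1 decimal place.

Ratio = 2690 / 1868 ≈ 1.4400.
Ideal 4:3 ≈ 1.3333. |1.4400 − 1.3333| / 1.3333 ≈ 8.00% → 8.0%.

8.0%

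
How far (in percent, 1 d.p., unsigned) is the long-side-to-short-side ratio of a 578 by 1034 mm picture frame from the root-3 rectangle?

3.3%

Ratio = 1034 / 578 ≈ 1.7889.
Ideal root-3 ≈ 1.7321. |1.7889 − 1.7321| / 1.7321 ≈ 3.28% → 3.3%.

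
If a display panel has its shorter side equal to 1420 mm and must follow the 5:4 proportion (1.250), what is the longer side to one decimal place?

5:4 = 1.25000.
Longer side = 1420 × 1.25000 ≈ 1775.000 → 1775.0 mm.

1775.0 mm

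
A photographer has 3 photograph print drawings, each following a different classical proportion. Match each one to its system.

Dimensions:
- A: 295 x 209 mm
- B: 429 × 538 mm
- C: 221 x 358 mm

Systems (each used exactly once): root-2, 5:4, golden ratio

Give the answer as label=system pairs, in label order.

A=root-2, B=5:4, C=golden ratio

Ratios: A ≈ 1.411; B ≈ 1.254; C ≈ 1.620.
Targets: root-2 ≈ 1.414; 5:4 ≈ 1.250; golden ratio ≈ 1.618.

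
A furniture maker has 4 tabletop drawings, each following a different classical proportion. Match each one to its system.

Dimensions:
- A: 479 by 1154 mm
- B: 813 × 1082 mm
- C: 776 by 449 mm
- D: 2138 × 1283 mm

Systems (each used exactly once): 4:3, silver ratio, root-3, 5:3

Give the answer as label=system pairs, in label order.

A=silver ratio, B=4:3, C=root-3, D=5:3

A = 1154/479 ≈ 2.409 → silver ratio (2.414)
B = 1082/813 ≈ 1.331 → 4:3 (1.333)
C = 776/449 ≈ 1.728 → root-3 (1.732)
D = 2138/1283 ≈ 1.666 → 5:3 (1.667)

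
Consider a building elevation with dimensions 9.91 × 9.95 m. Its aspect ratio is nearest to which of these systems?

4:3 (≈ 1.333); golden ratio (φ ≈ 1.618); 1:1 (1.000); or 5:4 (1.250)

9.95/9.91 ≈ 1.004. Nearest candidates are 1:1 (1.000, off by 0.004) and 5:4 (1.250, off by 0.246).

1:1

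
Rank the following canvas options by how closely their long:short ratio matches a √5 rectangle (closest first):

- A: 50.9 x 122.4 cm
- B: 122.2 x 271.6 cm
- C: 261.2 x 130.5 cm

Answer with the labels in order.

A: 122.4/50.9 ≈ 2.405 → |2.405 − 2.236| = 0.169
B: 271.6/122.2 ≈ 2.223 → |2.223 − 2.236| = 0.013
C: 261.2/130.5 ≈ 2.002 → |2.002 − 2.236| = 0.234

B, A, C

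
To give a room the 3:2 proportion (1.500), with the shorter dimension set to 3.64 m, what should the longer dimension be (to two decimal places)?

3:2 = 1.50000.
Longer side = 3.64 × 1.50000 ≈ 5.4600 → 5.46 m.

5.46 m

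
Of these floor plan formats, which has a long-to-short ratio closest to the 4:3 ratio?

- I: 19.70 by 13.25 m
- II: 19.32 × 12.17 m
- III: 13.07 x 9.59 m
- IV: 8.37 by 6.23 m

Ratios (long/short): I ≈ 1.487; II ≈ 1.588; III ≈ 1.363; IV ≈ 1.343.
4:3 ≈ 1.333; option IV is nearest (Δ 0.010).

IV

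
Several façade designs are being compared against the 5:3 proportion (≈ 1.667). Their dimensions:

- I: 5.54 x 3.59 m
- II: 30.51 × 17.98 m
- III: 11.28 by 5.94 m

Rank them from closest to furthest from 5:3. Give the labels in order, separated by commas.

I: 5.54/3.59 ≈ 1.543 → |1.543 − 1.667| = 0.124
II: 30.51/17.98 ≈ 1.697 → |1.697 − 1.667| = 0.030
III: 11.28/5.94 ≈ 1.899 → |1.899 − 1.667| = 0.232

II, I, III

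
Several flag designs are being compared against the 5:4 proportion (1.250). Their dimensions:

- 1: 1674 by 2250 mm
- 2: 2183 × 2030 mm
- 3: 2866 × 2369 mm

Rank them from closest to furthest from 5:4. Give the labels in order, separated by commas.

3, 1, 2

1: 2250/1674 ≈ 1.344 → |1.344 − 1.250| = 0.094
2: 2183/2030 ≈ 1.075 → |1.075 − 1.250| = 0.175
3: 2866/2369 ≈ 1.210 → |1.210 − 1.250| = 0.040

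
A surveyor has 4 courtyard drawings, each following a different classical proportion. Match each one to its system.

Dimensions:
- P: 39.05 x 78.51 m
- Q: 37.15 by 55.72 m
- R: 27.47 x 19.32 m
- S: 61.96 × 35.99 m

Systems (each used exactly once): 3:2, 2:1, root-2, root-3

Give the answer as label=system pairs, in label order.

P = 78.51/39.05 ≈ 2.010 → 2:1 (2.000)
Q = 55.72/37.15 ≈ 1.500 → 3:2 (1.500)
R = 27.47/19.32 ≈ 1.422 → root-2 (1.414)
S = 61.96/35.99 ≈ 1.722 → root-3 (1.732)

P=2:1, Q=3:2, R=root-2, S=root-3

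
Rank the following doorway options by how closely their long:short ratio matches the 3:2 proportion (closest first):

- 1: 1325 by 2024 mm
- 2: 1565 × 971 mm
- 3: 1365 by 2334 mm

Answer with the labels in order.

Ratios: 1 = 2024 / 1325 ≈ 1.528; 2 = 1565 / 971 ≈ 1.612; 3 = 2334 / 1365 ≈ 1.710.
|Δ from 1.500|: 1 0.028; 2 0.112; 3 0.210.

1, 2, 3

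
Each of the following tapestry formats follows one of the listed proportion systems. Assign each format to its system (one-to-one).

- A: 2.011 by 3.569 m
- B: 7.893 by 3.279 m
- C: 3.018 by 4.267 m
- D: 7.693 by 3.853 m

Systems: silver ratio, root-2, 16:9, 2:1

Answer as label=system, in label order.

A = 3.569/2.011 ≈ 1.775 → 16:9 (1.778)
B = 7.893/3.279 ≈ 2.407 → silver ratio (2.414)
C = 4.267/3.018 ≈ 1.414 → root-2 (1.414)
D = 7.693/3.853 ≈ 1.997 → 2:1 (2.000)

A=16:9, B=silver ratio, C=root-2, D=2:1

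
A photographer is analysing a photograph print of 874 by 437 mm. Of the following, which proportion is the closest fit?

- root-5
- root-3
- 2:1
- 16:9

2:1

Ratio = 874 / 437 ≈ 2.000.
Distances: root-5 2.236 (Δ 0.236); root-3 1.732 (Δ 0.268); 2:1 2.000 (Δ 0.000); 16:9 1.778 (Δ 0.222).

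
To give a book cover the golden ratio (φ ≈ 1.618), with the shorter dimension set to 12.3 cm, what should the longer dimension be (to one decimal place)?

golden ratio ≈ 1.61803.
Longer side = 12.3 × 1.61803 ≈ 19.902 → 19.9 cm.

19.9 cm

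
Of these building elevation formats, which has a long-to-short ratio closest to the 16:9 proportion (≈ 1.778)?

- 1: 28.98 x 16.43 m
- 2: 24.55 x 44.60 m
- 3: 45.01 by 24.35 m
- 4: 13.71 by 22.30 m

Target 16:9 ≈ 1.778.
1: 1.764 (Δ0.014)  2: 1.817 (Δ0.039)  3: 1.848 (Δ0.070)  4: 1.627 (Δ0.151)

1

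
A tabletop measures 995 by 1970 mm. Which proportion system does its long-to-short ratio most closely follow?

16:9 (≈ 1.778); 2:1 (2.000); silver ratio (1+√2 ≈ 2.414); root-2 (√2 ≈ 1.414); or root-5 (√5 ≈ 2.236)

2:1

1970/995 ≈ 1.980. Nearest candidates are 2:1 (2.000, off by 0.020) and 16:9 (1.778, off by 0.202).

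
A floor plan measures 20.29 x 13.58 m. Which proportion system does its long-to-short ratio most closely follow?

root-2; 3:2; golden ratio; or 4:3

Ratio = 20.29 / 13.58 ≈ 1.494.
Distances: root-2 1.414 (Δ 0.080); 3:2 1.500 (Δ 0.006); golden ratio 1.618 (Δ 0.124); 4:3 1.333 (Δ 0.161).

3:2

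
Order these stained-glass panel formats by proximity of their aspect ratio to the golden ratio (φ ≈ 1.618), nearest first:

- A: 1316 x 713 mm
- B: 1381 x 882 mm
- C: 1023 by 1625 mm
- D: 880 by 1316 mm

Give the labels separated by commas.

C, B, D, A

Ratios: A = 1316 / 713 ≈ 1.846; B = 1381 / 882 ≈ 1.566; C = 1625 / 1023 ≈ 1.588; D = 1316 / 880 ≈ 1.495.
|Δ from 1.618|: A 0.228; B 0.052; C 0.030; D 0.123.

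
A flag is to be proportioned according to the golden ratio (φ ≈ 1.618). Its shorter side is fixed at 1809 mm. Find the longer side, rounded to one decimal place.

golden ratio ≈ 1.61803.
Longer side = 1809 × 1.61803 ≈ 2927.016 → 2927.0 mm.

2927.0 mm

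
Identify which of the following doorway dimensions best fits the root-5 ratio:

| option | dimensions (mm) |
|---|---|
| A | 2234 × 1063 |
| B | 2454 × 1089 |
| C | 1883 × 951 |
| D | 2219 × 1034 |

Target root-5 ≈ 2.236.
A: 2.102 (Δ0.134)  B: 2.253 (Δ0.017)  C: 1.980 (Δ0.256)  D: 2.146 (Δ0.090)

B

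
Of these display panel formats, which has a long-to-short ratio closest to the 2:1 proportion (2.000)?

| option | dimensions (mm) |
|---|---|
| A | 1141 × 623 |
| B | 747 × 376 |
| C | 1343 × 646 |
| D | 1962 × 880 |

Target 2:1 ≈ 2.000.
A: 1.831 (Δ0.169)  B: 1.987 (Δ0.013)  C: 2.079 (Δ0.079)  D: 2.230 (Δ0.230)

B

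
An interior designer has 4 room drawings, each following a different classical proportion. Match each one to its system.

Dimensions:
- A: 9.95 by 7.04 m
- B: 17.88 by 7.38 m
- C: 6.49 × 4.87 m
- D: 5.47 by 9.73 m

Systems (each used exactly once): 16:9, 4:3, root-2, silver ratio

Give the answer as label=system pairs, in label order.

A=root-2, B=silver ratio, C=4:3, D=16:9

Ratios: A ≈ 1.413; B ≈ 2.423; C ≈ 1.333; D ≈ 1.779.
Targets: 16:9 ≈ 1.778; 4:3 ≈ 1.333; root-2 ≈ 1.414; silver ratio ≈ 2.414.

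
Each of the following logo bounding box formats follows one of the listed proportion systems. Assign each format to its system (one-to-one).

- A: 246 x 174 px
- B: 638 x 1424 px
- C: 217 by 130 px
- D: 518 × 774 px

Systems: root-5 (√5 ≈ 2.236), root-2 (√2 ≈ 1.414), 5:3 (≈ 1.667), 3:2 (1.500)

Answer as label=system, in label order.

A = 246/174 ≈ 1.414 → root-2 (1.414)
B = 1424/638 ≈ 2.232 → root-5 (2.236)
C = 217/130 ≈ 1.669 → 5:3 (1.667)
D = 774/518 ≈ 1.494 → 3:2 (1.500)

A=root-2, B=root-5, C=5:3, D=3:2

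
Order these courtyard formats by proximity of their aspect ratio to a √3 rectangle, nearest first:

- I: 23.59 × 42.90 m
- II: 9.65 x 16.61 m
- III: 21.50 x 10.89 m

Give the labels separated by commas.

II, I, III

I: 42.90/23.59 ≈ 1.819 → |1.819 − 1.732| = 0.087
II: 16.61/9.65 ≈ 1.721 → |1.721 − 1.732| = 0.011
III: 21.50/10.89 ≈ 1.974 → |1.974 − 1.732| = 0.242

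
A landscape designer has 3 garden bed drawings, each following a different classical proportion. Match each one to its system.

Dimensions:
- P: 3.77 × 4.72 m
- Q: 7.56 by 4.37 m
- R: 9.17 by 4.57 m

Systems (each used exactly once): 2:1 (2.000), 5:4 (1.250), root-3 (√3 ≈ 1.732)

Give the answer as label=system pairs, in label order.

P=5:4, Q=root-3, R=2:1

P = 4.72/3.77 ≈ 1.252 → 5:4 (1.250)
Q = 7.56/4.37 ≈ 1.730 → root-3 (1.732)
R = 9.17/4.57 ≈ 2.007 → 2:1 (2.000)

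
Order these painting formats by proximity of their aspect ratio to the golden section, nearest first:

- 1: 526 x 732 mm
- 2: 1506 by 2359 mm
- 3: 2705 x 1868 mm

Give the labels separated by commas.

Ratios: 1 = 732 / 526 ≈ 1.392; 2 = 2359 / 1506 ≈ 1.566; 3 = 2705 / 1868 ≈ 1.448.
|Δ from 1.618|: 1 0.226; 2 0.052; 3 0.170.

2, 3, 1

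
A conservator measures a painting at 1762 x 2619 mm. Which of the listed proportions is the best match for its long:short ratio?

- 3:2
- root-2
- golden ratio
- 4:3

Ratio = 2619 / 1762 ≈ 1.486.
Distances: 3:2 1.500 (Δ 0.014); root-2 1.414 (Δ 0.072); golden ratio 1.618 (Δ 0.132); 4:3 1.333 (Δ 0.153).

3:2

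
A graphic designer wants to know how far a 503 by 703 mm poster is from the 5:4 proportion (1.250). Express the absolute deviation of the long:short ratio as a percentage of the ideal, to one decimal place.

Ratio = 703 / 503 ≈ 1.3976.
Ideal 5:4 = 1.2500. |1.3976 − 1.2500| / 1.2500 ≈ 11.81% → 11.8%.

11.8%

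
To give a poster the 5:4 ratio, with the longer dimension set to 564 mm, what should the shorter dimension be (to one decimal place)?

451.2 mm

5:4 = 1.25000.
Shorter side = 564 ÷ 1.25000 ≈ 451.200 → 451.2 mm.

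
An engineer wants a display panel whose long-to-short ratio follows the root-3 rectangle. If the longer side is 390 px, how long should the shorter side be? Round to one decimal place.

225.2 px

root-3 ≈ 1.73205.
Shorter side = 390 ÷ 1.73205 ≈ 225.167 → 225.2 px.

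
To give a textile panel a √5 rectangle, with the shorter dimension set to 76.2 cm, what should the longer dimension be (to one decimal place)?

170.4 cm

root-5 ≈ 2.23607.
Longer side = 76.2 × 2.23607 ≈ 170.389 → 170.4 cm.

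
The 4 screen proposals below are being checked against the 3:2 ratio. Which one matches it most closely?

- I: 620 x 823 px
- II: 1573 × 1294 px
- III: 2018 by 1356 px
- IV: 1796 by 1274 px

III

Target 3:2 ≈ 1.500.
I: 1.327 (Δ0.173)  II: 1.216 (Δ0.284)  III: 1.488 (Δ0.012)  IV: 1.410 (Δ0.090)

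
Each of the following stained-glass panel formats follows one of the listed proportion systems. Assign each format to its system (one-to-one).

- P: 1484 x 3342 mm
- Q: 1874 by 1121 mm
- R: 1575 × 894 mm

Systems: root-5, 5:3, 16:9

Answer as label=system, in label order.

P=root-5, Q=5:3, R=16:9

Ratios: P ≈ 2.252; Q ≈ 1.672; R ≈ 1.762.
Targets: root-5 ≈ 2.236; 5:3 ≈ 1.667; 16:9 ≈ 1.778.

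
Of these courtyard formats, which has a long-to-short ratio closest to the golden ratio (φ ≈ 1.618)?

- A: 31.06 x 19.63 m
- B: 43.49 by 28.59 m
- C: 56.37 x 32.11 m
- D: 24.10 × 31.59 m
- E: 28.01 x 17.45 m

Ratios (long/short): A ≈ 1.582; B ≈ 1.521; C ≈ 1.756; D ≈ 1.311; E ≈ 1.605.
golden ratio ≈ 1.618; option E is nearest (Δ 0.013).

E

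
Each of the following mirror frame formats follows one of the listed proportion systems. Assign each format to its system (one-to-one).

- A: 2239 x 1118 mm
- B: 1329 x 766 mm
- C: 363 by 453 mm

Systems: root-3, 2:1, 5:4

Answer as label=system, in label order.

Ratios: A ≈ 2.003; B ≈ 1.735; C ≈ 1.248.
Targets: root-3 ≈ 1.732; 2:1 ≈ 2.000; 5:4 ≈ 1.250.

A=2:1, B=root-3, C=5:4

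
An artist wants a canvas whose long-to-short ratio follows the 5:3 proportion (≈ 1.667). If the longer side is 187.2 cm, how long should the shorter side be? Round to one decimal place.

112.3 cm

5:3 ≈ 1.66667.
Shorter side = 187.2 ÷ 1.66667 ≈ 112.320 → 112.3 cm.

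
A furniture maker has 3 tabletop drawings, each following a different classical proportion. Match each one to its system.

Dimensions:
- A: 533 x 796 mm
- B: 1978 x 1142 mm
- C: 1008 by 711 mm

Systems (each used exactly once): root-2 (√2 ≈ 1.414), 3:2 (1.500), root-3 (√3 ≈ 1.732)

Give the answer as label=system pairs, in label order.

A = 796/533 ≈ 1.493 → 3:2 (1.500)
B = 1978/1142 ≈ 1.732 → root-3 (1.732)
C = 1008/711 ≈ 1.418 → root-2 (1.414)

A=3:2, B=root-3, C=root-2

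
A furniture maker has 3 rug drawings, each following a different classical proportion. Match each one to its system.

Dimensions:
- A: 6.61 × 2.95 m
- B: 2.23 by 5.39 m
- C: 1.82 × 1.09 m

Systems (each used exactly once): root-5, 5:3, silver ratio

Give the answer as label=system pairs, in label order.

A = 6.61/2.95 ≈ 2.241 → root-5 (2.236)
B = 5.39/2.23 ≈ 2.417 → silver ratio (2.414)
C = 1.82/1.09 ≈ 1.670 → 5:3 (1.667)

A=root-5, B=silver ratio, C=5:3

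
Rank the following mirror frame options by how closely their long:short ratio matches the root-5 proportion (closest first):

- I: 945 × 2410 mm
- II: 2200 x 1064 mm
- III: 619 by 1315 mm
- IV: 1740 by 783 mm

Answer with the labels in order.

Ratios: I = 2410 / 945 ≈ 2.550; II = 2200 / 1064 ≈ 2.068; III = 1315 / 619 ≈ 2.124; IV = 1740 / 783 ≈ 2.222.
|Δ from 2.236|: I 0.314; II 0.168; III 0.112; IV 0.014.

IV, III, II, I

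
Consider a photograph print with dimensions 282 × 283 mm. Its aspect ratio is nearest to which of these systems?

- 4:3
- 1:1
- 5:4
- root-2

1:1

283/282 ≈ 1.004. Nearest candidates are 1:1 (1.000, off by 0.004) and 5:4 (1.250, off by 0.246).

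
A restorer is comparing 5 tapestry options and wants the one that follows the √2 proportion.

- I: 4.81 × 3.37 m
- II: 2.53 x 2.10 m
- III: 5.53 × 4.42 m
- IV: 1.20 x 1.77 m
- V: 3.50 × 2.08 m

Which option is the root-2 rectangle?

I

Target root-2 ≈ 1.414.
I: 1.427 (Δ0.013)  II: 1.205 (Δ0.209)  III: 1.251 (Δ0.163)  IV: 1.475 (Δ0.061)  V: 1.683 (Δ0.269)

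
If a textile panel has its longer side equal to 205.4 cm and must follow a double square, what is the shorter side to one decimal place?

102.7 cm

2:1 = 2.00000.
Shorter side = 205.4 ÷ 2.00000 ≈ 102.700 → 102.7 cm.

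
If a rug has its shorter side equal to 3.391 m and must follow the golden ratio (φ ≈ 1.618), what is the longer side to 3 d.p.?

5.487 m

golden ratio ≈ 1.61803.
Longer side = 3.391 × 1.61803 ≈ 5.48674 → 5.487 m.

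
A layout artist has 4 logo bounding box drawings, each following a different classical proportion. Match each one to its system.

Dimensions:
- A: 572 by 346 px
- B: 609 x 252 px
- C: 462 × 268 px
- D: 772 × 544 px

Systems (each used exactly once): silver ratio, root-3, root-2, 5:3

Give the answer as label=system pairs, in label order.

A=5:3, B=silver ratio, C=root-3, D=root-2

Ratios: A ≈ 1.653; B ≈ 2.417; C ≈ 1.724; D ≈ 1.419.
Targets: silver ratio ≈ 2.414; root-3 ≈ 1.732; root-2 ≈ 1.414; 5:3 ≈ 1.667.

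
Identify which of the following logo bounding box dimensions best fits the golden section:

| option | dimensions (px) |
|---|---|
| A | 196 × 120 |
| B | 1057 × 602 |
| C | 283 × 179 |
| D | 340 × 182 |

A

Ratios (long/short): A ≈ 1.633; B ≈ 1.756; C ≈ 1.581; D ≈ 1.868.
golden ratio ≈ 1.618; option A is nearest (Δ 0.015).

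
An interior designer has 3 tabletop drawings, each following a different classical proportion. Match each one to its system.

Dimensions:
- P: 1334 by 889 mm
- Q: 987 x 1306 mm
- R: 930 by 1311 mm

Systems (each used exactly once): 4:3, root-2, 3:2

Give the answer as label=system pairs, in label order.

P=3:2, Q=4:3, R=root-2

Ratios: P ≈ 1.501; Q ≈ 1.323; R ≈ 1.410.
Targets: 4:3 ≈ 1.333; root-2 ≈ 1.414; 3:2 ≈ 1.500.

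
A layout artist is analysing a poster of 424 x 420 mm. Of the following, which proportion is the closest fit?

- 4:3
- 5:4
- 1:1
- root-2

1:1

424/420 ≈ 1.010. Nearest candidates are 1:1 (1.000, off by 0.010) and 5:4 (1.250, off by 0.240).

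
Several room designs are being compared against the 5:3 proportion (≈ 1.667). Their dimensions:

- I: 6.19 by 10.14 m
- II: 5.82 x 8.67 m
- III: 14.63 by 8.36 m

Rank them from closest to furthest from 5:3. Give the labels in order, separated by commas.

I, III, II

I: 10.14/6.19 ≈ 1.638 → |1.638 − 1.667| = 0.029
II: 8.67/5.82 ≈ 1.490 → |1.490 − 1.667| = 0.177
III: 14.63/8.36 ≈ 1.750 → |1.750 − 1.667| = 0.083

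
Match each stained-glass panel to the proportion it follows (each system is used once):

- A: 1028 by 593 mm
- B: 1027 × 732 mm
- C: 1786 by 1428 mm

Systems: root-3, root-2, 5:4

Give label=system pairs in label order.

A=root-3, B=root-2, C=5:4

Ratios: A ≈ 1.734; B ≈ 1.403; C ≈ 1.251.
Targets: root-3 ≈ 1.732; root-2 ≈ 1.414; 5:4 ≈ 1.250.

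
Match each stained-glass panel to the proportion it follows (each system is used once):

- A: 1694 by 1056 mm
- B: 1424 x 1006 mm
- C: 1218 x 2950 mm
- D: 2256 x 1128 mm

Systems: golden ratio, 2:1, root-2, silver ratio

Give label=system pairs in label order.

A=golden ratio, B=root-2, C=silver ratio, D=2:1

A = 1694/1056 ≈ 1.604 → golden ratio (1.618)
B = 1424/1006 ≈ 1.416 → root-2 (1.414)
C = 2950/1218 ≈ 2.422 → silver ratio (2.414)
D = 2256/1128 ≈ 2.000 → 2:1 (2.000)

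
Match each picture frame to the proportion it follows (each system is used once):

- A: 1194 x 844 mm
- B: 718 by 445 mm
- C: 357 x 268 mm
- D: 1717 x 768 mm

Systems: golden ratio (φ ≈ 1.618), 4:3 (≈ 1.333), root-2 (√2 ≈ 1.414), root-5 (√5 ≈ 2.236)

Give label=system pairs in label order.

A=root-2, B=golden ratio, C=4:3, D=root-5

A = 1194/844 ≈ 1.415 → root-2 (1.414)
B = 718/445 ≈ 1.613 → golden ratio (1.618)
C = 357/268 ≈ 1.332 → 4:3 (1.333)
D = 1717/768 ≈ 2.236 → root-5 (2.236)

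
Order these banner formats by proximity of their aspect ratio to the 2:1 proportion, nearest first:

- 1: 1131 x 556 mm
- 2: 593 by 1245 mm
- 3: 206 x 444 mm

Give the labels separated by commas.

1, 2, 3

Ratios: 1 = 1131 / 556 ≈ 2.034; 2 = 1245 / 593 ≈ 2.099; 3 = 444 / 206 ≈ 2.155.
|Δ from 2.000|: 1 0.034; 2 0.099; 3 0.155.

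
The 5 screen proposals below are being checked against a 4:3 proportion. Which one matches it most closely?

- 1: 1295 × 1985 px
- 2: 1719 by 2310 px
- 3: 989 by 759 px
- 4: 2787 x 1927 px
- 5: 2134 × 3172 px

2

Ratios (long/short): 1 ≈ 1.533; 2 ≈ 1.344; 3 ≈ 1.303; 4 ≈ 1.446; 5 ≈ 1.486.
4:3 ≈ 1.333; option 2 is nearest (Δ 0.011).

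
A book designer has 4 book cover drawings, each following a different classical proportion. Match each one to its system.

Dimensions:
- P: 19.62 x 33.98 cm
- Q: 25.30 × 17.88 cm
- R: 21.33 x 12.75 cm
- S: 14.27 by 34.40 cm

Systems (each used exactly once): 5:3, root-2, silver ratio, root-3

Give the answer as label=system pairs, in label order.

P=root-3, Q=root-2, R=5:3, S=silver ratio

P = 33.98/19.62 ≈ 1.732 → root-3 (1.732)
Q = 25.30/17.88 ≈ 1.415 → root-2 (1.414)
R = 21.33/12.75 ≈ 1.673 → 5:3 (1.667)
S = 34.40/14.27 ≈ 2.411 → silver ratio (2.414)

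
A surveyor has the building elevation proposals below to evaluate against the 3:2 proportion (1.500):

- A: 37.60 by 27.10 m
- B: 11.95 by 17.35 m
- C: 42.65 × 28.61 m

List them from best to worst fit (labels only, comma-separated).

A: 37.60/27.10 ≈ 1.387 → |1.387 − 1.500| = 0.113
B: 17.35/11.95 ≈ 1.452 → |1.452 − 1.500| = 0.048
C: 42.65/28.61 ≈ 1.491 → |1.491 − 1.500| = 0.009

C, B, A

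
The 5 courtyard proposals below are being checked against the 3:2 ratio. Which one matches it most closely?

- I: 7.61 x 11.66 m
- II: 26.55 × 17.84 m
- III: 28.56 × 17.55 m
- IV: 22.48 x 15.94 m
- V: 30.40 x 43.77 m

II

Ratios (long/short): I ≈ 1.532; II ≈ 1.488; III ≈ 1.627; IV ≈ 1.410; V ≈ 1.440.
3:2 ≈ 1.500; option II is nearest (Δ 0.012).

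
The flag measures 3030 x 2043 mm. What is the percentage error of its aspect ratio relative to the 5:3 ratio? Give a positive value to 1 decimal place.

11.0%

Ratio = 3030 / 2043 ≈ 1.4831.
Ideal 5:3 ≈ 1.6667. |1.4831 − 1.6667| / 1.6667 ≈ 11.02% → 11.0%.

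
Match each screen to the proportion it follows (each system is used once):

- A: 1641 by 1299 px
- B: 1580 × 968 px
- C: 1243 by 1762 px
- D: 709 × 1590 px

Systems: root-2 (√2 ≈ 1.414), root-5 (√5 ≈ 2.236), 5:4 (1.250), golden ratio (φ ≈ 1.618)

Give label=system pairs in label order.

A = 1641/1299 ≈ 1.263 → 5:4 (1.250)
B = 1580/968 ≈ 1.632 → golden ratio (1.618)
C = 1762/1243 ≈ 1.418 → root-2 (1.414)
D = 1590/709 ≈ 2.243 → root-5 (2.236)

A=5:4, B=golden ratio, C=root-2, D=root-5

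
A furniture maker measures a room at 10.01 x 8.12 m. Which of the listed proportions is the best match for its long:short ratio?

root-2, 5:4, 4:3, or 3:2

Ratio = 10.01 / 8.12 ≈ 1.233.
Distances: root-2 1.414 (Δ 0.181); 5:4 1.250 (Δ 0.017); 4:3 1.333 (Δ 0.100); 3:2 1.500 (Δ 0.267).

5:4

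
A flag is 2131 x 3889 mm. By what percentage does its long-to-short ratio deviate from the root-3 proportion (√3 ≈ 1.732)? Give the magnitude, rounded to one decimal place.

Ratio = 3889 / 2131 ≈ 1.8250.
Ideal root-3 ≈ 1.7321. |1.8250 − 1.7321| / 1.7321 ≈ 5.36% → 5.4%.

5.4%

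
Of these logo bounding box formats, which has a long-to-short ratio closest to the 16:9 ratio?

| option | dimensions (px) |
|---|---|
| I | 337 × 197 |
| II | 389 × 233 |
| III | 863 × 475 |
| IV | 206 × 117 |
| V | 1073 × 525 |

IV

Target 16:9 ≈ 1.778.
I: 1.711 (Δ0.067)  II: 1.670 (Δ0.108)  III: 1.817 (Δ0.039)  IV: 1.761 (Δ0.017)  V: 2.044 (Δ0.266)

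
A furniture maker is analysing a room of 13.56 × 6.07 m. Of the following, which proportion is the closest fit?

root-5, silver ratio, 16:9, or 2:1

root-5

Ratio = 13.56 / 6.07 ≈ 2.234.
Distances: root-5 2.236 (Δ 0.002); silver ratio 2.414 (Δ 0.180); 16:9 1.778 (Δ 0.456); 2:1 2.000 (Δ 0.234).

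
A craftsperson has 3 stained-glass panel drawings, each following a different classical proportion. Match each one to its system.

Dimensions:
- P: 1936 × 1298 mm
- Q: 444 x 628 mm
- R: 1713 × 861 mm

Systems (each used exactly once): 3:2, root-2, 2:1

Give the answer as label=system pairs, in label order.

P=3:2, Q=root-2, R=2:1

Ratios: P ≈ 1.492; Q ≈ 1.414; R ≈ 1.990.
Targets: 3:2 ≈ 1.500; root-2 ≈ 1.414; 2:1 ≈ 2.000.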